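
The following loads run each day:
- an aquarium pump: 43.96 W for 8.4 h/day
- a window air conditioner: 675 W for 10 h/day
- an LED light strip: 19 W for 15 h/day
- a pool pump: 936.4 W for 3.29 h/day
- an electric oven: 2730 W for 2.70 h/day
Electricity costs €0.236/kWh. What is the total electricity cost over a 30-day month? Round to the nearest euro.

€126

aquarium pump: 43.96 W × 8.4 h × 30 d = 11,078 Wh = 11.08 kWh
window air conditioner: 675 W × 10 h × 30 d = 202,500 Wh = 202.5 kWh
LED light strip: 19 W × 15 h × 30 d = 8,550 Wh = 8.55 kWh
pool pump: 936.4 W × 3.29 h × 30 d = 92,423 Wh = 92.42 kWh
electric oven: 2730 W × 2.70 h × 30 d = 221,130 Wh = 221.1 kWh
Total energy = 11.08 + 202.5 + 8.55 + 92.42 + 221.1 = 535.7 kWh
Cost = 535.7 kWh × €0.236 = €126.42 ≈ €126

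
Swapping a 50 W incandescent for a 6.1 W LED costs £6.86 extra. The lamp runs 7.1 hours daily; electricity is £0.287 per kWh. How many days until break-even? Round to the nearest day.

77 days

Power saved = 50 − 6.1 = 43.9 W
Daily energy saved = 43.9 W × 7.1 h = 311.7 Wh = 0.31169 kWh
Daily savings = 0.31169 × £0.287 = £0.0895
Payback = £6.86 / £0.0895 per day = 76.69 days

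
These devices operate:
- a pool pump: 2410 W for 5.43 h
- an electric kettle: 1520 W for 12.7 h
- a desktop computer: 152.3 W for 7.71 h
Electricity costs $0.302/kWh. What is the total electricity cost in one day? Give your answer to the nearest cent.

$10.14

pool pump: 2410 W × 5.43 h = 13,086 Wh = 13.09 kWh
electric kettle: 1520 W × 12.7 h = 19,304 Wh = 19.3 kWh
desktop computer: 152.3 W × 7.71 h = 1,174 Wh = 1.174 kWh
Total energy = 13.09 + 19.3 + 1.174 = 33.56 kWh
Cost = 33.56 kWh × $0.302 = $10.14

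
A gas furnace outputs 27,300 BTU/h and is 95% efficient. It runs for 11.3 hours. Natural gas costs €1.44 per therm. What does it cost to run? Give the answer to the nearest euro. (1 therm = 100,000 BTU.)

€5

Heat delivered = 27,300 BTU/h × 11.3 h = 308,490 BTU
Gas input = 308,490 / 0.95 = 324,726 BTU
= 324,726 / 100,000 = 3.247 therm
Cost = 3.247 × €1.44/therm = €4.68 ≈ €5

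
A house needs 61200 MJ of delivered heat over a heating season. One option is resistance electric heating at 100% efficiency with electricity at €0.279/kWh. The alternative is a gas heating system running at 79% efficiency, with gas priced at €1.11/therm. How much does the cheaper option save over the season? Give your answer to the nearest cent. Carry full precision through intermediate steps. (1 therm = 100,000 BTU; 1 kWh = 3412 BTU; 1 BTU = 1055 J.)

Heat load = 61200 MJ = 61,200,000,000 J / 1055 = 58,009,479 BTU
Gas: input = 58,009,479 / 0.79 = 73,429,720 BTU = 734.3 therm → 734.3 × €1.11 = €815.07
Electric: 58,009,479 BTU / 3412 = 17,000 kWh → × €0.279 = €4,743.45
Difference = |€815.07 − €4,743.45| = €3,928.38

€3928.38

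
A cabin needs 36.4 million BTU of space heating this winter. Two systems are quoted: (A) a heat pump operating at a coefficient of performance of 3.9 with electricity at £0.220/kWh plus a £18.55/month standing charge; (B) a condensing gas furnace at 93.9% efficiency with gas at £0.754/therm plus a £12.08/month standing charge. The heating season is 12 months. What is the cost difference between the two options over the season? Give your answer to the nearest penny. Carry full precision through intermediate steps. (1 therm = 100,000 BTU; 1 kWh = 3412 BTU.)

£387.15

Heat load = 36.4 × 10⁶ BTU = 36,400,000 BTU
Gas: input = 36,400,000 / 0.939 = 38,764,643 BTU = 387.6 therm → 387.6 × £0.754 = £292.29; + 12 × £12.08 standing = £437.25
Heat pump: 36,400,000 BTU / 3412 = 10,670 kWh heat; / 3.9 = 2,735 kWh in → × £0.220 = £601.80; + 12 × £18.55 standing = £824.40
Difference = |£437.25 − £824.40| = £387.15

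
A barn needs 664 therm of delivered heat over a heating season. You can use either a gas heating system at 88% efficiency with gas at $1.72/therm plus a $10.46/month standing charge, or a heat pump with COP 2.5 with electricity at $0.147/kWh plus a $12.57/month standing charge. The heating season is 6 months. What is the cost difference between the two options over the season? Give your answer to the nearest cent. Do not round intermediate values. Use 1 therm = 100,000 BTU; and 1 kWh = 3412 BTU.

$140.87

Heat load = 664 therm × 100,000 = 66,400,000 BTU
Gas: input = 66,400,000 / 0.88 = 75,454,545 BTU = 754.5 therm → 754.5 × $1.72 = $1,297.82; + 6 × $10.46 standing = $1,360.58
Heat pump: 66,400,000 BTU / 3412 = 19,460 kWh heat; / 2.5 = 7,784 kWh in → × $0.147 = $1,144.29; + 6 × $12.57 standing = $1,219.71
Difference = |$1,360.58 − $1,219.71| = $140.87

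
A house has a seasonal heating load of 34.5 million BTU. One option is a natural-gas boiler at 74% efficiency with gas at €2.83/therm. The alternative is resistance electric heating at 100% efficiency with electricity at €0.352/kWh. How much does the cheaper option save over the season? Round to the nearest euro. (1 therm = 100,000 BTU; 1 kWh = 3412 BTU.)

€2240

Heat load = 34.5 × 10⁶ BTU = 34,500,000 BTU
Gas: input = 34,500,000 / 0.74 = 46,621,622 BTU = 466.2 therm → 466.2 × €2.83 = €1,319.39
Electric: 34,500,000 BTU / 3412 = 10,110 kWh → × €0.352 = €3,559.20
Difference = |€1,319.39 − €3,559.20| = €2,239.81 ≈ €2240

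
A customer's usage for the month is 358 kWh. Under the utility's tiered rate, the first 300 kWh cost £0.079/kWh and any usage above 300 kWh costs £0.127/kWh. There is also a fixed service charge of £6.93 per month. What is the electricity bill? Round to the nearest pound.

First 300 kWh × £0.079 = £23.70
Remaining 58 kWh × £0.127 = £7.37
Energy charge = £31.07; + service £6.93 = £38.00

£38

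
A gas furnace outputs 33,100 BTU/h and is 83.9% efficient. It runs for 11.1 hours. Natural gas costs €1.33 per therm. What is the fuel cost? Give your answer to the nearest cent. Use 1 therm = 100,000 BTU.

€5.82

Heat delivered = 33,100 BTU/h × 11.1 h = 367,410 BTU
Gas input = 367,410 / 0.839 = 437,914 BTU
= 437,914 / 100,000 = 4.379 therm
Cost = 4.379 × €1.33/therm = €5.82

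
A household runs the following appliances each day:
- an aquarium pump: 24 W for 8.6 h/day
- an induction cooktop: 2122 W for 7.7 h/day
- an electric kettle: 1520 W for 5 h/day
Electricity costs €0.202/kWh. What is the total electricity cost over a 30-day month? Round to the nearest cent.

€146.32

aquarium pump: 24 W × 8.6 h × 30 d = 6,192 Wh = 6.192 kWh
induction cooktop: 2122 W × 7.7 h × 30 d = 490,182 Wh = 490.2 kWh
electric kettle: 1520 W × 5 h × 30 d = 228,000 Wh = 228 kWh
Total energy = 6.192 + 490.2 + 228 = 724.4 kWh
Cost = 724.4 kWh × €0.202 = €146.32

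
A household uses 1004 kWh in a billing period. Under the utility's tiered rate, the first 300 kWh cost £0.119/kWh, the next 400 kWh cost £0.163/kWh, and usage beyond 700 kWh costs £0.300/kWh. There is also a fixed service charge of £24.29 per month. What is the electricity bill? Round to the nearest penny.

First 300 kWh × £0.119 = £35.70
Next 400 kWh × £0.163 = £65.20
Remaining 304 kWh × £0.300 = £91.20
Energy charge = £192.10; + service £24.29 = £216.39

£216.39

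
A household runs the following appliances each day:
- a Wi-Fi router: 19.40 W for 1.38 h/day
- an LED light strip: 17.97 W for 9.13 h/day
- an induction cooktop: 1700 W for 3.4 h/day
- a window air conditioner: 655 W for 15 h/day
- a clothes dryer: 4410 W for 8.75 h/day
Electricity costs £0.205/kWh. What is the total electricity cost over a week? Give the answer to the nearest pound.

£78

Wi-Fi router: 19.40 W × 1.38 h × 7 d = 187 Wh = 0.1874 kWh
LED light strip: 17.97 W × 9.13 h × 7 d = 1,148 Wh = 1.148 kWh
induction cooktop: 1700 W × 3.4 h × 7 d = 40,460 Wh = 40.46 kWh
window air conditioner: 655 W × 15 h × 7 d = 68,775 Wh = 68.78 kWh
clothes dryer: 4410 W × 8.75 h × 7 d = 270,112 Wh = 270.1 kWh
Total energy = 0.1874 + 1.148 + 40.46 + 68.78 + 270.1 = 380.7 kWh
Cost = 380.7 kWh × £0.205 = £78.04 ≈ £78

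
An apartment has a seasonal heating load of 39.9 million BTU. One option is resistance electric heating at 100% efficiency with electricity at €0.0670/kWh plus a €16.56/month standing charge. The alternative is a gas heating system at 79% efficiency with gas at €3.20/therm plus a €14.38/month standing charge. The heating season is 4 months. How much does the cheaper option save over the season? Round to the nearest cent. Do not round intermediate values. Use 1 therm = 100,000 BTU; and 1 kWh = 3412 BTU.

Heat load = 39.9 × 10⁶ BTU = 39,900,000 BTU
Gas: input = 39,900,000 / 0.79 = 50,506,329 BTU = 505.1 therm → 505.1 × €3.20 = €1,616.20; + 4 × €14.38 standing = €1,673.72
Electric: 39,900,000 BTU / 3412 = 11,690 kWh → × €0.0670 = €783.50; + 4 × €16.56 standing = €849.74
Difference = |€1,673.72 − €849.74| = €823.98

€823.98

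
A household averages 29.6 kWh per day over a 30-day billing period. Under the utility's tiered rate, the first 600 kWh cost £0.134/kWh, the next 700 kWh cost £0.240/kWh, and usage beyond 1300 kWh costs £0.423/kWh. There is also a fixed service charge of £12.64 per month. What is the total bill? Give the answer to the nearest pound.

Usage = 29.6 kWh/day × 30 days = 888 kWh
First 600 kWh × £0.134 = £80.40
Next 288 kWh × £0.240 = £69.12
Remaining tier: 0 kWh (not reached)
Energy charge = £149.52; + service £12.64 = £162.16 ≈ £162

£162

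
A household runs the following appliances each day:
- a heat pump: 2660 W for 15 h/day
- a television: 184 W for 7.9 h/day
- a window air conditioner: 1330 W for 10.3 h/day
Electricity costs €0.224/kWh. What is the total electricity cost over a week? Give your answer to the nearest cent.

heat pump: 2660 W × 15 h × 7 d = 279,300 Wh = 279.3 kWh
television: 184 W × 7.9 h × 7 d = 10,175 Wh = 10.18 kWh
window air conditioner: 1330 W × 10.3 h × 7 d = 95,893 Wh = 95.89 kWh
Total energy = 279.3 + 10.18 + 95.89 = 385.4 kWh
Cost = 385.4 kWh × €0.224 = €86.32

€86.32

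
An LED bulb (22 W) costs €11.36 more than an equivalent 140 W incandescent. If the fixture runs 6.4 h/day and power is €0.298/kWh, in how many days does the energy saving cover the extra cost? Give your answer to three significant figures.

50.5 days

Power saved = 140 − 22 = 118 W
Daily energy saved = 118 W × 6.4 h = 755.2 Wh = 0.7552 kWh
Daily savings = 0.7552 × €0.298 = €0.2250
Payback = €11.36 / €0.2250 per day = 50.48 days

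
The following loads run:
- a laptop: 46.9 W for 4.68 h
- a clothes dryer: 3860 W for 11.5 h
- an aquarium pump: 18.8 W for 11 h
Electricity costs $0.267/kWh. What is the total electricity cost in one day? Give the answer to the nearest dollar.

laptop: 46.9 W × 4.68 h = 219 Wh = 0.2195 kWh
clothes dryer: 3860 W × 11.5 h = 44,390 Wh = 44.39 kWh
aquarium pump: 18.8 W × 11 h = 207 Wh = 0.2068 kWh
Total energy = 0.2195 + 44.39 + 0.2068 = 44.82 kWh
Cost = 44.82 kWh × $0.267 = $11.97 ≈ $12

$12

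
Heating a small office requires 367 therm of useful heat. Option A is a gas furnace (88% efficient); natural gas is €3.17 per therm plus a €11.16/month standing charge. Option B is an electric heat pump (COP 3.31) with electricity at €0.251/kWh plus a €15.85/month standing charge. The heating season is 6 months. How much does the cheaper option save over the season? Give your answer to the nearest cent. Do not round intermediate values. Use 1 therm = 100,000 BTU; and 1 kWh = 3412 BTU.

Heat load = 367 therm × 100,000 = 36,700,000 BTU
Gas: input = 36,700,000 / 0.88 = 41,704,545 BTU = 417 therm → 417 × €3.17 = €1,322.03; + 6 × €11.16 standing = €1,388.99
Heat pump: 36,700,000 BTU / 3412 = 10,760 kWh heat; / 3.31 = 3,250 kWh in → × €0.251 = €815.65; + 6 × €15.85 standing = €910.75
Difference = |€1,388.99 − €910.75| = €478.25

€478.25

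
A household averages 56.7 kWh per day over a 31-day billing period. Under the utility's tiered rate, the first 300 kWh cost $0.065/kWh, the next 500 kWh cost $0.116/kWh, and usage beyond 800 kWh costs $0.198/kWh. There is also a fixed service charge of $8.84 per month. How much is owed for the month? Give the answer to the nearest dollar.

Usage = 56.7 kWh/day × 31 days = 1757.7 kWh
First 300 kWh × $0.065 = $19.50
Next 500 kWh × $0.116 = $58.00
Remaining 957.7 kWh × $0.198 = $189.62
Energy charge = $267.12; + service $8.84 = $275.96 ≈ $276

$276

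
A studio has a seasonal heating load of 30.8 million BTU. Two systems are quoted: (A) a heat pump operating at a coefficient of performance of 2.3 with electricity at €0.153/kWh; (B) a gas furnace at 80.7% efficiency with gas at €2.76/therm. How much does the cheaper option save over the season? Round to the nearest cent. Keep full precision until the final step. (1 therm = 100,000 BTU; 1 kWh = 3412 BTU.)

Heat load = 30.8 × 10⁶ BTU = 30,800,000 BTU
Gas: input = 30,800,000 / 0.807 = 38,166,047 BTU = 381.7 therm → 381.7 × €2.76 = €1,053.38
Heat pump: 30,800,000 BTU / 3412 = 9,027 kWh heat; / 2.3 = 3,925 kWh in → × €0.153 = €600.49
Difference = |€1,053.38 − €600.49| = €452.89

€452.89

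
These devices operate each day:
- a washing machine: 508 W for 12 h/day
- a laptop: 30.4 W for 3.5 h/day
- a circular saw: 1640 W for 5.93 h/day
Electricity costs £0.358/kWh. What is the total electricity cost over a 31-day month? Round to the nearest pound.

washing machine: 508 W × 12 h × 31 d = 188,976 Wh = 189 kWh
laptop: 30.4 W × 3.5 h × 31 d = 3,298 Wh = 3.298 kWh
circular saw: 1640 W × 5.93 h × 31 d = 301,481 Wh = 301.5 kWh
Total energy = 189 + 3.298 + 301.5 = 493.8 kWh
Cost = 493.8 kWh × £0.358 = £176.76 ≈ £177

£177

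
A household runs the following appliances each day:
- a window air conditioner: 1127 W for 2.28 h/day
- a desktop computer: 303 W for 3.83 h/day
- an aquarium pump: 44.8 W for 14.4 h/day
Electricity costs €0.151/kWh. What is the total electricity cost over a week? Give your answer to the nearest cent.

€4.62

window air conditioner: 1127 W × 2.28 h × 7 d = 17,987 Wh = 17.99 kWh
desktop computer: 303 W × 3.83 h × 7 d = 8,123 Wh = 8.123 kWh
aquarium pump: 44.8 W × 14.4 h × 7 d = 4,516 Wh = 4.516 kWh
Total energy = 17.99 + 8.123 + 4.516 = 30.63 kWh
Cost = 30.63 kWh × €0.151 = €4.62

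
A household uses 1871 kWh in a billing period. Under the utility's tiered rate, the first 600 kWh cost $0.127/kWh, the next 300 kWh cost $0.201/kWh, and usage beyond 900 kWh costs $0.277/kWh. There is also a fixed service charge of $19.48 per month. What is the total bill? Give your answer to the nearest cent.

First 600 kWh × $0.127 = $76.20
Next 300 kWh × $0.201 = $60.30
Remaining 971 kWh × $0.277 = $268.97
Energy charge = $405.47; + service $19.48 = $424.95

$424.95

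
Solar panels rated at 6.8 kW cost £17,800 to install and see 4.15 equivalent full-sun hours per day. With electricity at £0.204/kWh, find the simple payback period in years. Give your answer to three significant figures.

Daily generation = 6.8 kW × 4.15 h = 28.22 kWh
Annual generation = 28.22 × 365 = 10300 kWh
Annual savings = 10300 × £0.204 = £2,101.26
Payback = £17,800 / £2,101.26 = 8.47 years

8.47 years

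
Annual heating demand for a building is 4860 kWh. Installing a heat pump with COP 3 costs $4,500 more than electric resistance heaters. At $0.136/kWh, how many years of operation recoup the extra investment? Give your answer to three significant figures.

Resistance: 4860 kWh × $0.136 = $660.96/yr
Heat pump: 4860 / 3 = 1620 kWh in → × $0.136 = $220.32/yr
Annual savings = $440.64
Payback = $4,500 / $440.64 = 10.2 years

10.2 years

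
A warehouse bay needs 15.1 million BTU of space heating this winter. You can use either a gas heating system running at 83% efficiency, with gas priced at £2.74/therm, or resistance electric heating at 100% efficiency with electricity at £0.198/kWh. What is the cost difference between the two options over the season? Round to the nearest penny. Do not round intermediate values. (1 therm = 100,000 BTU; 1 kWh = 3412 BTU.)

£377.78

Heat load = 15.1 × 10⁶ BTU = 15,100,000 BTU
Gas: input = 15,100,000 / 0.830 = 18,192,771 BTU = 181.9 therm → 181.9 × £2.74 = £498.48
Electric: 15,100,000 BTU / 3412 = 4,426 kWh → × £0.198 = £876.26
Difference = |£498.48 − £876.26| = £377.78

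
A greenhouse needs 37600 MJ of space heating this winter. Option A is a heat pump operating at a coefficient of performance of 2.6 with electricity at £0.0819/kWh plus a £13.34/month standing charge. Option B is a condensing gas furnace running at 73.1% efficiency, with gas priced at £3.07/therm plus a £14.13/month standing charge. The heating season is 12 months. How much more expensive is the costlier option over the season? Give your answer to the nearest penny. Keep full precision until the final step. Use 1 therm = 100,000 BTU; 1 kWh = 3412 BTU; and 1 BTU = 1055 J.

Heat load = 37600 MJ = 37,600,000,000 J / 1055 = 35,639,810 BTU
Gas: input = 35,639,810 / 0.731 = 48,754,871 BTU = 487.5 therm → 487.5 × £3.07 = £1,496.77; + 12 × £14.13 standing = £1,666.33
Heat pump: 35,639,810 BTU / 3412 = 10,450 kWh heat; / 2.6 = 4,017 kWh in → × £0.0819 = £329.03; + 12 × £13.34 standing = £489.11
Difference = |£1,666.33 − £489.11| = £1,177.22

£1177.22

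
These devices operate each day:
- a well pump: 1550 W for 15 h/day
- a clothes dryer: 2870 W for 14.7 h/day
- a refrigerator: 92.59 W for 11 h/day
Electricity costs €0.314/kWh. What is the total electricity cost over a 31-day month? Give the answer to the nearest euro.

well pump: 1550 W × 15 h × 31 d = 720,750 Wh = 720.8 kWh
clothes dryer: 2870 W × 14.7 h × 31 d = 1,307,859 Wh = 1,308 kWh
refrigerator: 92.59 W × 11 h × 31 d = 31,573 Wh = 31.57 kWh
Total energy = 720.8 + 1,308 + 31.57 = 2,060 kWh
Cost = 2,060 kWh × €0.314 = €646.90 ≈ €647

€647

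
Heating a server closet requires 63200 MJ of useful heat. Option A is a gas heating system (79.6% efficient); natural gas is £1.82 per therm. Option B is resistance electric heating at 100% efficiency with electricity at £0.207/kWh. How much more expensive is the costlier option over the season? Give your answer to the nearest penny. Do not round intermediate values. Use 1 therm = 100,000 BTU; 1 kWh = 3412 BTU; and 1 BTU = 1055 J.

Heat load = 63200 MJ = 63,200,000,000 J / 1055 = 59,905,213 BTU
Gas: input = 59,905,213 / 0.796 = 75,257,806 BTU = 752.6 therm → 752.6 × £1.82 = £1,369.69
Electric: 59,905,213 BTU / 3412 = 17,560 kWh → × £0.207 = £3,634.34
Difference = |£1,369.69 − £3,634.34| = £2,264.65

£2264.65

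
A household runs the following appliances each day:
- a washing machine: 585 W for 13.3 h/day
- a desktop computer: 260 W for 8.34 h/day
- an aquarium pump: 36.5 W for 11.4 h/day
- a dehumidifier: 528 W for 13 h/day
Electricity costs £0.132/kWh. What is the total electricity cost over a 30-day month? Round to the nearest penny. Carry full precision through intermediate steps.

washing machine: 585 W × 13.3 h × 30 d = 233,415 Wh = 233.4 kWh
desktop computer: 260 W × 8.34 h × 30 d = 65,052 Wh = 65.05 kWh
aquarium pump: 36.5 W × 11.4 h × 30 d = 12,483 Wh = 12.48 kWh
dehumidifier: 528 W × 13 h × 30 d = 205,920 Wh = 205.9 kWh
Total energy = 233.4 + 65.05 + 12.48 + 205.9 = 516.9 kWh
Cost = 516.9 kWh × £0.132 = £68.23

£68.23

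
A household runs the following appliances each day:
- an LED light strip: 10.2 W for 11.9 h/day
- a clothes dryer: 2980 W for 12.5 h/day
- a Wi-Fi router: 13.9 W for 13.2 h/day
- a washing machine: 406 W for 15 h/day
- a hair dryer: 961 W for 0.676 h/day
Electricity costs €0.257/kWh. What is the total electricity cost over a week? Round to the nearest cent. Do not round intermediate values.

€79.69

LED light strip: 10.2 W × 11.9 h × 7 d = 850 Wh = 0.8497 kWh
clothes dryer: 2980 W × 12.5 h × 7 d = 260,750 Wh = 260.8 kWh
Wi-Fi router: 13.9 W × 13.2 h × 7 d = 1,284 Wh = 1.284 kWh
washing machine: 406 W × 15 h × 7 d = 42,630 Wh = 42.63 kWh
hair dryer: 961 W × 0.676 h × 7 d = 4,547 Wh = 4.547 kWh
Total energy = 0.8497 + 260.8 + 1.284 + 42.63 + 4.547 = 310.1 kWh
Cost = 310.1 kWh × €0.257 = €79.69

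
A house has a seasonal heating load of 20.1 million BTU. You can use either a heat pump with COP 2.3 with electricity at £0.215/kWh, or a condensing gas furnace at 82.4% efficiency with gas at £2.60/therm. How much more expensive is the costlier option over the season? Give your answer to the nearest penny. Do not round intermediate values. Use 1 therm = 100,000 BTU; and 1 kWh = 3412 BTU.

Heat load = 20.1 × 10⁶ BTU = 20,100,000 BTU
Gas: input = 20,100,000 / 0.824 = 24,393,204 BTU = 243.9 therm → 243.9 × £2.60 = £634.22
Heat pump: 20,100,000 BTU / 3412 = 5,891 kWh heat; / 2.3 = 2,561 kWh in → × £0.215 = £550.68
Difference = |£634.22 − £550.68| = £83.55

£83.55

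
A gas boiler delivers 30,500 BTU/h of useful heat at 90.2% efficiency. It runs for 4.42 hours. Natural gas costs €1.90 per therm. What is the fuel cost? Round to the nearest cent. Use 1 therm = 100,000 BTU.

€2.84

Heat delivered = 30,500 BTU/h × 4.42 h = 134,810 BTU
Gas input = 134,810 / 0.902 = 149,457 BTU
= 149,457 / 100,000 = 1.495 therm
Cost = 1.495 × €1.90/therm = €2.84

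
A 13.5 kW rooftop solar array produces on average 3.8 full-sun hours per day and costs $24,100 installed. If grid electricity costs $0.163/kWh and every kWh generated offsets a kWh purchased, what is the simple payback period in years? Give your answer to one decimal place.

Daily generation = 13.5 kW × 3.8 h = 51.3 kWh
Annual generation = 51.3 × 365 = 18724 kWh
Annual savings = 18724 × $0.163 = $3,052.09
Payback = $24,100 / $3,052.09 = 7.9 years

7.9 years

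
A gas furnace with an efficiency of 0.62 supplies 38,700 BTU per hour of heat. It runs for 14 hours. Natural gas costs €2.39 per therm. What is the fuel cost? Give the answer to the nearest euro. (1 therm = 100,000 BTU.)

Heat delivered = 38,700 BTU/h × 14 h = 541,800 BTU
Gas input = 541,800 / 0.62 = 873,871 BTU
= 873,871 / 100,000 = 8.739 therm
Cost = 8.739 × €2.39/therm = €20.89 ≈ €21

€21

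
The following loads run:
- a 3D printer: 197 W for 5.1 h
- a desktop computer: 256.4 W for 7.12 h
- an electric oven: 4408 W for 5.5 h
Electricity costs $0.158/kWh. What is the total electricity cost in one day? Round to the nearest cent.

3D printer: 197 W × 5.1 h = 1,005 Wh = 1.005 kWh
desktop computer: 256.4 W × 7.12 h = 1,826 Wh = 1.826 kWh
electric oven: 4408 W × 5.5 h = 24,244 Wh = 24.24 kWh
Total energy = 1.005 + 1.826 + 24.24 = 27.07 kWh
Cost = 27.07 kWh × $0.158 = $4.28

$4.28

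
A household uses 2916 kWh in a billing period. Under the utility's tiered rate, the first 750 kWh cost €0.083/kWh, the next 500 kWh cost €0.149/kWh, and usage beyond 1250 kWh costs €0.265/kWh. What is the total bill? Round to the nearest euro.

First 750 kWh × €0.083 = €62.25
Next 500 kWh × €0.149 = €74.50
Remaining 1666 kWh × €0.265 = €441.49
Total = €578.24 ≈ €578

€578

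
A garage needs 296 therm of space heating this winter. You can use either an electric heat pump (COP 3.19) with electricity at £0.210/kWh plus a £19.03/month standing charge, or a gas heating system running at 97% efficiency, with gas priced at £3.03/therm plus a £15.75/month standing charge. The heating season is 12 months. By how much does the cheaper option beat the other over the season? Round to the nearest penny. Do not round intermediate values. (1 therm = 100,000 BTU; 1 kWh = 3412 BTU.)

Heat load = 296 therm × 100,000 = 29,600,000 BTU
Gas: input = 29,600,000 / 0.97 = 30,515,464 BTU = 305.2 therm → 305.2 × £3.03 = £924.62; + 12 × £15.75 standing = £1,113.62
Heat pump: 29,600,000 BTU / 3412 = 8,675 kWh heat; / 3.19 = 2,720 kWh in → × £0.210 = £571.10; + 12 × £19.03 standing = £799.46
Difference = |£1,113.62 − £799.46| = £314.16

£314.16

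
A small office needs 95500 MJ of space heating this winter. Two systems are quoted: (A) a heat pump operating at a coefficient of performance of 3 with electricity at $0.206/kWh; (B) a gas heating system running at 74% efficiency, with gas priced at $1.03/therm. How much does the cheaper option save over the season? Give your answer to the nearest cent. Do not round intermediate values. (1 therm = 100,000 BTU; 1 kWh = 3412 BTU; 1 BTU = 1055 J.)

$561.79

Heat load = 95500 MJ = 95,500,000,000 J / 1055 = 90,521,327 BTU
Gas: input = 90,521,327 / 0.74 = 122,326,118 BTU = 1,223 therm → 1,223 × $1.03 = $1,259.96
Heat pump: 90,521,327 BTU / 3412 = 26,530 kWh heat; / 3 = 8,843 kWh in → × $0.206 = $1,821.75
Difference = |$1,259.96 − $1,821.75| = $561.79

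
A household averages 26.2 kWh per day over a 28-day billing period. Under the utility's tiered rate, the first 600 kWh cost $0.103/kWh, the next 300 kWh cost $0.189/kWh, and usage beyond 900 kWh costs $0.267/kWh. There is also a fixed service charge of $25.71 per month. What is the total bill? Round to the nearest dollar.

$113

Usage = 26.2 kWh/day × 28 days = 733.6 kWh
First 600 kWh × $0.103 = $61.80
Next 133.6 kWh × $0.189 = $25.25
Remaining tier: 0 kWh (not reached)
Energy charge = $87.05; + service $25.71 = $112.76 ≈ $113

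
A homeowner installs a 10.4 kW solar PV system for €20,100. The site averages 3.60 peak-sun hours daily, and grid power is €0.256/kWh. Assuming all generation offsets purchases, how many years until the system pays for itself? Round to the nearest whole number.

6 years

Daily generation = 10.4 kW × 3.60 h = 37.44 kWh
Annual generation = 37.44 × 365 = 13666 kWh
Annual savings = 13666 × €0.256 = €3,498.39
Payback = €20,100 / €3,498.39 = 5.75 years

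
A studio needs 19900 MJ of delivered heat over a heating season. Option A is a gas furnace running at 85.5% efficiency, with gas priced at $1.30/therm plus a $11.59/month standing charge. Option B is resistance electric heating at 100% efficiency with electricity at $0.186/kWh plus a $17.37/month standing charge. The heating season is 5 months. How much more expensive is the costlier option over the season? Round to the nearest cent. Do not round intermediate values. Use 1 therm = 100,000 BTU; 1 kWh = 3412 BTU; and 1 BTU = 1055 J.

Heat load = 19900 MJ = 19,900,000,000 J / 1055 = 18,862,559 BTU
Gas: input = 18,862,559 / 0.855 = 22,061,473 BTU = 220.6 therm → 220.6 × $1.30 = $286.80; + 5 × $11.59 standing = $344.75
Electric: 18,862,559 BTU / 3412 = 5,528 kWh → × $0.186 = $1,028.26; + 5 × $17.37 standing = $1,115.11
Difference = |$344.75 − $1,115.11| = $770.36

$770.36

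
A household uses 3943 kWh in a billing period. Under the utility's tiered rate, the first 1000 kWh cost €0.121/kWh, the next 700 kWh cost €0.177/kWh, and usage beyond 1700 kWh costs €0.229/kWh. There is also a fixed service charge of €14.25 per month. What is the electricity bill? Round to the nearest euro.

First 1000 kWh × €0.121 = €121.00
Next 700 kWh × €0.177 = €123.90
Remaining 2243 kWh × €0.229 = €513.65
Energy charge = €758.55; + service €14.25 = €772.80 ≈ €773

€773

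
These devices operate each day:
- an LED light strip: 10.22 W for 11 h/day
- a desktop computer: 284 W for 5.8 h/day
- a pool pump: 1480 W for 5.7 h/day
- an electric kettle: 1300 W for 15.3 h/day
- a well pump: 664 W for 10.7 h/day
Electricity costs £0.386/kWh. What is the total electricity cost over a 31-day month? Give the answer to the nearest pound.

LED light strip: 10.22 W × 11 h × 31 d = 3,485 Wh = 3.485 kWh
desktop computer: 284 W × 5.8 h × 31 d = 51,063 Wh = 51.06 kWh
pool pump: 1480 W × 5.7 h × 31 d = 261,516 Wh = 261.5 kWh
electric kettle: 1300 W × 15.3 h × 31 d = 616,590 Wh = 616.6 kWh
well pump: 664 W × 10.7 h × 31 d = 220,249 Wh = 220.2 kWh
Total energy = 3.485 + 51.06 + 261.5 + 616.6 + 220.2 = 1,153 kWh
Cost = 1,153 kWh × £0.386 = £445.02 ≈ £445

£445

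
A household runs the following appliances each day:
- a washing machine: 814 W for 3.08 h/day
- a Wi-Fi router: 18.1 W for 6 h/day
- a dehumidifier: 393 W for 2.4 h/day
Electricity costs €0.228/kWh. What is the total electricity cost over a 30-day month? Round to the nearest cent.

washing machine: 814 W × 3.08 h × 30 d = 75,214 Wh = 75.21 kWh
Wi-Fi router: 18.1 W × 6 h × 30 d = 3,258 Wh = 3.258 kWh
dehumidifier: 393 W × 2.4 h × 30 d = 28,296 Wh = 28.3 kWh
Total energy = 75.21 + 3.258 + 28.3 = 106.8 kWh
Cost = 106.8 kWh × €0.228 = €24.34

€24.34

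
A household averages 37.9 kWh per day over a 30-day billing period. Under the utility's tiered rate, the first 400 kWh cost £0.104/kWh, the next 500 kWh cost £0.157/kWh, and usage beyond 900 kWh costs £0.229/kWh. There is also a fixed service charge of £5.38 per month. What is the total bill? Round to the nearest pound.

Usage = 37.9 kWh/day × 30 days = 1137 kWh
First 400 kWh × £0.104 = £41.60
Next 500 kWh × £0.157 = £78.50
Remaining 237 kWh × £0.229 = £54.27
Energy charge = £174.37; + service £5.38 = £179.75 ≈ £180

£180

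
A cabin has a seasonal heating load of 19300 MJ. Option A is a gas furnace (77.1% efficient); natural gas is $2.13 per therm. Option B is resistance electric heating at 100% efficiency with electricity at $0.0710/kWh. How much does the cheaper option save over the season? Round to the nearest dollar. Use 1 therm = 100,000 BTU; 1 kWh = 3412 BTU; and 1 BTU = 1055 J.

$125

Heat load = 19300 MJ = 19,300,000,000 J / 1055 = 18,293,839 BTU
Gas: input = 18,293,839 / 0.771 = 23,727,417 BTU = 237.3 therm → 237.3 × $2.13 = $505.39
Electric: 18,293,839 BTU / 3412 = 5,362 kWh → × $0.0710 = $380.67
Difference = |$505.39 − $380.67| = $124.72 ≈ $125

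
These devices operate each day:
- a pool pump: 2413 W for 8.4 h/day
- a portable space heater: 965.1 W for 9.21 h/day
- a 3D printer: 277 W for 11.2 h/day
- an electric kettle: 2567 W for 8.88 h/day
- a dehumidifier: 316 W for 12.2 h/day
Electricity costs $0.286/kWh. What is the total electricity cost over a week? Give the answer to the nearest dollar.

pool pump: 2413 W × 8.4 h × 7 d = 141,884 Wh = 141.9 kWh
portable space heater: 965.1 W × 9.21 h × 7 d = 62,220 Wh = 62.22 kWh
3D printer: 277 W × 11.2 h × 7 d = 21,717 Wh = 21.72 kWh
electric kettle: 2567 W × 8.88 h × 7 d = 159,565 Wh = 159.6 kWh
dehumidifier: 316 W × 12.2 h × 7 d = 26,986 Wh = 26.99 kWh
Total energy = 141.9 + 62.22 + 21.72 + 159.6 + 26.99 = 412.4 kWh
Cost = 412.4 kWh × $0.286 = $117.94 ≈ $118

$118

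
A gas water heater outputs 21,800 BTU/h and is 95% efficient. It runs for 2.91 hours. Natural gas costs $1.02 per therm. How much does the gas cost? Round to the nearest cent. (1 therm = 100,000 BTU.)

Heat delivered = 21,800 BTU/h × 2.91 h = 63,438 BTU
Gas input = 63,438 / 0.95 = 66,777 BTU
= 66,777 / 100,000 = 0.6678 therm
Cost = 0.6678 × $1.02/therm = $0.68

$0.68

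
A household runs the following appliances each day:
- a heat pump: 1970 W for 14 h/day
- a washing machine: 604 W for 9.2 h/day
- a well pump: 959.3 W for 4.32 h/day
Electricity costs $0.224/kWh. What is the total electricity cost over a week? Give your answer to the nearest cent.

$58.46

heat pump: 1970 W × 14 h × 7 d = 193,060 Wh = 193.1 kWh
washing machine: 604 W × 9.2 h × 7 d = 38,898 Wh = 38.9 kWh
well pump: 959.3 W × 4.32 h × 7 d = 29,009 Wh = 29.01 kWh
Total energy = 193.1 + 38.9 + 29.01 = 261 kWh
Cost = 261 kWh × $0.224 = $58.46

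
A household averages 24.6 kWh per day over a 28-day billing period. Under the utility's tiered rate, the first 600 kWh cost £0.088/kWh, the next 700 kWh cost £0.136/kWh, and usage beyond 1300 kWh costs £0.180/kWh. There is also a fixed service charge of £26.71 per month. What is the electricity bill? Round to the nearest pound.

£92

Usage = 24.6 kWh/day × 28 days = 688.8 kWh
First 600 kWh × £0.088 = £52.80
Next 88.8 kWh × £0.136 = £12.08
Remaining tier: 0 kWh (not reached)
Energy charge = £64.88; + service £26.71 = £91.59 ≈ £92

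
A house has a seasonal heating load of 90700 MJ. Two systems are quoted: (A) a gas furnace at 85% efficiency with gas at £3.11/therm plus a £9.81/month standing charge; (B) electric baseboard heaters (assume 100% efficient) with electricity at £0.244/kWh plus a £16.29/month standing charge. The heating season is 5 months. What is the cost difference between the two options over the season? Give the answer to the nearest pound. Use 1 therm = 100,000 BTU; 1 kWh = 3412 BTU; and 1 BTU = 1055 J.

£3035

Heat load = 90700 MJ = 90,700,000,000 J / 1055 = 85,971,564 BTU
Gas: input = 85,971,564 / 0.85 = 101,143,016 BTU = 1,011 therm → 1,011 × £3.11 = £3,145.55; + 5 × £9.81 standing = £3,194.60
Electric: 85,971,564 BTU / 3412 = 25,200 kWh → × £0.244 = £6,148.03; + 5 × £16.29 standing = £6,229.48
Difference = |£3,194.60 − £6,229.48| = £3,034.88 ≈ £3035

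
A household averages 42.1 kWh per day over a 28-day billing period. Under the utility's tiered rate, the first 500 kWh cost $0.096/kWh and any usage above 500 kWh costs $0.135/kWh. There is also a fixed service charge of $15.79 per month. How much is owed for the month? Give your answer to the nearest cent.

Usage = 42.1 kWh/day × 28 days = 1178.8 kWh
First 500 kWh × $0.096 = $48.00
Remaining 678.8 kWh × $0.135 = $91.64
Energy charge = $139.64; + service $15.79 = $155.43

$155.43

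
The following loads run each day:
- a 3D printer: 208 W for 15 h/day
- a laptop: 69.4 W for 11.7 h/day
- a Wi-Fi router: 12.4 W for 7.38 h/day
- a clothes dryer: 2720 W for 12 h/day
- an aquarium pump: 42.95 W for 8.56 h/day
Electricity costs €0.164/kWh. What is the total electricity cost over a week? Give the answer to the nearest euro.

3D printer: 208 W × 15 h × 7 d = 21,840 Wh = 21.84 kWh
laptop: 69.4 W × 11.7 h × 7 d = 5,684 Wh = 5.684 kWh
Wi-Fi router: 12.4 W × 7.38 h × 7 d = 641 Wh = 0.6406 kWh
clothes dryer: 2720 W × 12 h × 7 d = 228,480 Wh = 228.5 kWh
aquarium pump: 42.95 W × 8.56 h × 7 d = 2,574 Wh = 2.574 kWh
Total energy = 21.84 + 5.684 + 0.6406 + 228.5 + 2.574 = 259.2 kWh
Cost = 259.2 kWh × €0.164 = €42.51 ≈ €43

€43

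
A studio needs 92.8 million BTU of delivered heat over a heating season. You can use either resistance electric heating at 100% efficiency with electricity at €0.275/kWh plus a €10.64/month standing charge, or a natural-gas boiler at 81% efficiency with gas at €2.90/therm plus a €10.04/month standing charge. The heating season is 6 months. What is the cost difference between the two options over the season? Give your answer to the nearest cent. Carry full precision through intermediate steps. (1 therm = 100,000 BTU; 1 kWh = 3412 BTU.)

€4160.62

Heat load = 92.8 × 10⁶ BTU = 92,800,000 BTU
Gas: input = 92,800,000 / 0.81 = 114,567,901 BTU = 1,146 therm → 1,146 × €2.90 = €3,322.47; + 6 × €10.04 standing = €3,382.71
Electric: 92,800,000 BTU / 3412 = 27,200 kWh → × €0.275 = €7,479.48; + 6 × €10.64 standing = €7,543.32
Difference = |€3,382.71 − €7,543.32| = €4,160.62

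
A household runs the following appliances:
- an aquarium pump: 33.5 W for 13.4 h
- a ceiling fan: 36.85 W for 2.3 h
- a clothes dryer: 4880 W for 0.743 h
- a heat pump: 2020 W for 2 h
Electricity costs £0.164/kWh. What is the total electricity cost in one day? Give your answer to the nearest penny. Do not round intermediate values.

£1.34

aquarium pump: 33.5 W × 13.4 h = 449 Wh = 0.4489 kWh
ceiling fan: 36.85 W × 2.3 h = 85 Wh = 0.08475 kWh
clothes dryer: 4880 W × 0.743 h = 3,626 Wh = 3.626 kWh
heat pump: 2020 W × 2 h = 4,040 Wh = 4.04 kWh
Total energy = 0.4489 + 0.08475 + 3.626 + 4.04 = 8.199 kWh
Cost = 8.199 kWh × £0.164 = £1.34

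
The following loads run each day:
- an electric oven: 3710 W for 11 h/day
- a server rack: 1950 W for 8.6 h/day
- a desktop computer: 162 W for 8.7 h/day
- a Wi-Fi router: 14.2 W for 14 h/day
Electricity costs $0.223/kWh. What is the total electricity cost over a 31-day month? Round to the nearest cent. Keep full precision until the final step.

electric oven: 3710 W × 11 h × 31 d = 1,265,110 Wh = 1,265 kWh
server rack: 1950 W × 8.6 h × 31 d = 519,870 Wh = 519.9 kWh
desktop computer: 162 W × 8.7 h × 31 d = 43,691 Wh = 43.69 kWh
Wi-Fi router: 14.2 W × 14 h × 31 d = 6,163 Wh = 6.163 kWh
Total energy = 1,265 + 519.9 + 43.69 + 6.163 = 1,835 kWh
Cost = 1,835 kWh × $0.223 = $409.17

$409.17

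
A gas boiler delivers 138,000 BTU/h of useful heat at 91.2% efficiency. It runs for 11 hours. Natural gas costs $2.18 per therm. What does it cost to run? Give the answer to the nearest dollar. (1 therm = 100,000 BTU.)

Heat delivered = 138,000 BTU/h × 11 h = 1,518,000 BTU
Gas input = 1,518,000 / 0.912 = 1,664,474 BTU
= 1,664,474 / 100,000 = 16.64 therm
Cost = 16.64 × $2.18/therm = $36.29 ≈ $36

$36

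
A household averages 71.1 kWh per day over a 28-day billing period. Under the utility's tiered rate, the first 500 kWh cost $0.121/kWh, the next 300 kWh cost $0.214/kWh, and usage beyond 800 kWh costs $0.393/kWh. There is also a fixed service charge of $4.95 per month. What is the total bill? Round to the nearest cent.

$597.63

Usage = 71.1 kWh/day × 28 days = 1990.8 kWh
First 500 kWh × $0.121 = $60.50
Next 300 kWh × $0.214 = $64.20
Remaining 1190.8 kWh × $0.393 = $467.98
Energy charge = $592.68; + service $4.95 = $597.63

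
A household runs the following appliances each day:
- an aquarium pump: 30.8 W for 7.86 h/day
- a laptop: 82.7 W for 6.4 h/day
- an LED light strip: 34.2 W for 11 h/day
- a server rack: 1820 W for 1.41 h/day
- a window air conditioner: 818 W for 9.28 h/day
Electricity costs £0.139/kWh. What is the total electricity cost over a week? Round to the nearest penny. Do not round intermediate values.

aquarium pump: 30.8 W × 7.86 h × 7 d = 1,695 Wh = 1.695 kWh
laptop: 82.7 W × 6.4 h × 7 d = 3,705 Wh = 3.705 kWh
LED light strip: 34.2 W × 11 h × 7 d = 2,633 Wh = 2.633 kWh
server rack: 1820 W × 1.41 h × 7 d = 17,963 Wh = 17.96 kWh
window air conditioner: 818 W × 9.28 h × 7 d = 53,137 Wh = 53.14 kWh
Total energy = 1.695 + 3.705 + 2.633 + 17.96 + 53.14 = 79.13 kWh
Cost = 79.13 kWh × £0.139 = £11.00

£11.00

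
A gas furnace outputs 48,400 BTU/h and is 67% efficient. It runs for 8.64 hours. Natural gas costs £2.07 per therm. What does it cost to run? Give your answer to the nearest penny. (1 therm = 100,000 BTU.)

£12.92

Heat delivered = 48,400 BTU/h × 8.64 h = 418,176 BTU
Gas input = 418,176 / 0.67 = 624,143 BTU
= 624,143 / 100,000 = 6.241 therm
Cost = 6.241 × £2.07/therm = £12.92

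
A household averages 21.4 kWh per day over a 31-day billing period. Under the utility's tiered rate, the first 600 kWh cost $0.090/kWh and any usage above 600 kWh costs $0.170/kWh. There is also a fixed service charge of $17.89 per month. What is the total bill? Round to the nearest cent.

$82.67

Usage = 21.4 kWh/day × 31 days = 663.4 kWh
First 600 kWh × $0.090 = $54.00
Remaining 63.4 kWh × $0.170 = $10.78
Energy charge = $64.78; + service $17.89 = $82.67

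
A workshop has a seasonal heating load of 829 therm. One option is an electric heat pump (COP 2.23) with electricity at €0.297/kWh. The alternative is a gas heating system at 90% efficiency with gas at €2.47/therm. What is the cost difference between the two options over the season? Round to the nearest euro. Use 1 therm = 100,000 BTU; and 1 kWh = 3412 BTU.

€961

Heat load = 829 therm × 100,000 = 82,900,000 BTU
Gas: input = 82,900,000 / 0.90 = 92,111,111 BTU = 921.1 therm → 921.1 × €2.47 = €2,275.14
Heat pump: 82,900,000 BTU / 3412 = 24,300 kWh heat; / 2.23 = 10,900 kWh in → × €0.297 = €3,235.91
Difference = |€2,275.14 − €3,235.91| = €960.77 ≈ €961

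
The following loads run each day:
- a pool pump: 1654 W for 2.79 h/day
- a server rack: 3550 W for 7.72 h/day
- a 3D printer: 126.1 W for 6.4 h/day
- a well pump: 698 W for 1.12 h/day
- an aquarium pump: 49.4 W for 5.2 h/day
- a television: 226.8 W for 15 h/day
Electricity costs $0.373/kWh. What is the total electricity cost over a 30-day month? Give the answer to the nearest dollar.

pool pump: 1654 W × 2.79 h × 30 d = 138,440 Wh = 138.4 kWh
server rack: 3550 W × 7.72 h × 30 d = 822,180 Wh = 822.2 kWh
3D printer: 126.1 W × 6.4 h × 30 d = 24,211 Wh = 24.21 kWh
well pump: 698 W × 1.12 h × 30 d = 23,453 Wh = 23.45 kWh
aquarium pump: 49.4 W × 5.2 h × 30 d = 7,706 Wh = 7.706 kWh
television: 226.8 W × 15 h × 30 d = 102,060 Wh = 102.1 kWh
Total energy = 138.4 + 822.2 + 24.21 + 23.45 + 7.706 + 102.1 = 1,118 kWh
Cost = 1,118 kWh × $0.373 = $417.03 ≈ $417

$417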